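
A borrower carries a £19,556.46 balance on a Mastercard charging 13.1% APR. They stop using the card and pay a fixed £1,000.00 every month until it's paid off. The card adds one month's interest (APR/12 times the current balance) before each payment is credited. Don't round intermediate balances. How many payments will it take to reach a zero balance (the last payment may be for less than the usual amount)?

23 payments

Monthly rate r = 13.1%/12 = 1.09167% = 0.0109167.
Recurrence: B ← B·(1+r) − £1,000.00.
Month 1: interest £213.49; balance after payment £18,769.95.
Month 2: interest £204.91; balance after payment £17,974.86.
Closed form: n = −ln(1 − rB₀/P)/ln(1+r) = −ln(0.78651)/ln(1.01092) ≈ 22.118, so the balance reaches zero during payment 23.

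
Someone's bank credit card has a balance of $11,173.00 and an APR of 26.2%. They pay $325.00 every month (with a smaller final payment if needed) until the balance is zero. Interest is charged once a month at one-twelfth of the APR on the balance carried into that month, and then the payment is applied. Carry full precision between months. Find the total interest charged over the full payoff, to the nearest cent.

$9,723.81

Monthly rate r = 26.2%/12 = 2.18333% = 0.0218333.
Payoff takes n = ⌈−ln(1 − rB₀/P)/ln(1+r)⌉ = ⌈64.296⌉ = 65 payments; the last is $96.81.
Total paid = 64·$325.00 + $96.81 = $20,896.81.
Total interest = total paid − principal = $20,896.81 − $11,173.00 = $9,723.81.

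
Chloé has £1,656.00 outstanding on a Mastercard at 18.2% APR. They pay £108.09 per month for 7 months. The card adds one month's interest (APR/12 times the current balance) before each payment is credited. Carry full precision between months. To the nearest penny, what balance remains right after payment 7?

Monthly rate r = 18.2%/12 = 1.51667% = 0.0151667.
Each month: B ← B·(1+r) − £108.09.
Month 1: interest £25.12; balance after payment £1,573.03.
Month 2: interest £23.86; balance after payment £1,488.79.
Month 3: interest £22.58; balance after payment £1,403.28.
Month 4: interest £21.28; balance after payment £1,316.48.
Month 5: interest £19.97; balance after payment £1,228.35.
Month 6: interest £18.63; balance after payment £1,138.89.
Month 7: interest £17.27; balance after payment £1,048.08.

£1,048.08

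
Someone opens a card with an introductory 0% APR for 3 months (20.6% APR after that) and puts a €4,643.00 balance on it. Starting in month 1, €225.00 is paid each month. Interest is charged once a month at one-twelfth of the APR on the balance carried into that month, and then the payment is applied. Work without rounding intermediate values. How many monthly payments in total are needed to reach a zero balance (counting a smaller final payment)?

Promo months 1–3 at r₀ = 0%/12 = 0; months 4+ at r₁ = 20.6%/12 = 0.0171667.
After month 3 (no interest yet): B = €4,643.00 − 3·€225.00 = €3,968.00.
Then at r₁ with €225.00/mo: n₂ = −ln(1 − r₁·B/P)/ln(1+r₁) ≈ 21.19 → 22 more payments.

25 months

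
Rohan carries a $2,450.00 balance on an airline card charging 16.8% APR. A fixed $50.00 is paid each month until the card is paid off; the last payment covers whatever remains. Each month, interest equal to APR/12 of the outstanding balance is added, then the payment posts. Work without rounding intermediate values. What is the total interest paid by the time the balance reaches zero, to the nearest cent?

Monthly rate r = 16.8%/12 = 1.4% = 0.014.
Payoff takes n = ⌈−ln(1 − rB₀/P)/ln(1+r)⌉ = ⌈83.318⌉ = 84 payments; the last is $15.98.
Total paid = 83·$50.00 + $15.98 = $4,165.98.
Total interest = total paid − principal = $4,165.98 − $2,450.00 = $1,715.98.

$1,715.98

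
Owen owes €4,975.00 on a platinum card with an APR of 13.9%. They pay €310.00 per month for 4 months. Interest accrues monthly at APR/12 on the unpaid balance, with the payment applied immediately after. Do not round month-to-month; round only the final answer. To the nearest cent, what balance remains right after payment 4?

€3,947.83

Monthly rate r = 13.9%/12 = 1.15833% = 0.0115833.
Each month: B ← B·(1+r) − €310.00.
Month 1: interest €57.63; balance after payment €4,722.63.
Month 2: interest €54.70; balance after payment €4,467.33.
Month 3: interest €51.75; balance after payment €4,209.08.
Month 4: interest €48.76; balance after payment €3,947.83.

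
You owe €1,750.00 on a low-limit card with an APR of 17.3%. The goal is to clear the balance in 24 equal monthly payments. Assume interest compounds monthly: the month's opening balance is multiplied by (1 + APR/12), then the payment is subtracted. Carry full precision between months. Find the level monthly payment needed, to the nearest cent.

€86.78

Monthly rate r = 17.3%/12 = 1.44167% = 0.0144167.
Level-payment amortization: P = B₀·r / (1 − (1+r)^(−n)) = 1750.00·0.0144167 / (1 − 1.01442^(−24)).
Denominator 1 − (1+r)^(−24) = 0.290737536.
P = 25.2292 / 0.290737536 ≈ 86.78.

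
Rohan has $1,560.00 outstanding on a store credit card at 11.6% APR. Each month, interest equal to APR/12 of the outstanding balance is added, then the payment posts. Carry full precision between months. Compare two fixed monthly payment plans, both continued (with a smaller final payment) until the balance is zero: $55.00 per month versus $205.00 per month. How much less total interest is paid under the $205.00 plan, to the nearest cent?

$203.91

Monthly rate r = 11.6%/12 = 0.966667% = 0.00966667.
At $55.00/mo: n = ⌈−ln(1 − rB₀/P)/ln(1+r)⌉ = 34 payments (last $17.14); total interest = total paid − $1,560.00 = $272.14.
At $205.00/mo: 8 payments (last $193.23); total interest $68.23.
Interest saved = $272.14 − $68.23 = $203.91.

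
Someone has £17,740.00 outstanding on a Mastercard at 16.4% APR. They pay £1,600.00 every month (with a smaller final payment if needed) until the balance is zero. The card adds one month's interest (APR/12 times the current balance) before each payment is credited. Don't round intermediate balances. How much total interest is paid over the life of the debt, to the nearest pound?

Monthly rate r = 16.4%/12 = 1.36667% = 0.0136667.
Payoff takes n = ⌈−ln(1 − rB₀/P)/ln(1+r)⌉ = ⌈12.105⌉ = 13 payments; the last is £169.60.
Total paid = 12·£1,600.00 + £169.60 = £19,369.60.
Total interest = total paid − principal = £19,369.60 − £17,740.00 = £1,629.60.

£1,630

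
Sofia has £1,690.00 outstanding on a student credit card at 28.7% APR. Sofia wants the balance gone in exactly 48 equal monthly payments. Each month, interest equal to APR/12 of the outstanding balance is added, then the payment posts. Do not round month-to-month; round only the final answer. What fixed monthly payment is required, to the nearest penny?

Monthly rate r = 28.7%/12 = 2.39167% = 0.0239167.
Level-payment amortization: P = B₀·r / (1 − (1+r)^(−n)) = 1690.00·0.0239167 / (1 − 1.02392^(−48)).
Denominator 1 − (1+r)^(−48) = 0.678412905.
P = 40.4192 / 0.678412905 ≈ 59.58.

£59.58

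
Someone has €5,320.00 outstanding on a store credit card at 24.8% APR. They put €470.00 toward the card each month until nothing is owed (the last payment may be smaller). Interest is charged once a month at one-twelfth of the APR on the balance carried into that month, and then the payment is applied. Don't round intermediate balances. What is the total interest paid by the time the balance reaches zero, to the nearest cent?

€802.82

Monthly rate r = 24.8%/12 = 2.06667% = 0.0206667.
Payoff takes n = ⌈−ln(1 − rB₀/P)/ln(1+r)⌉ = ⌈13.027⌉ = 14 payments; the last is €12.82.
Total paid = 13·€470.00 + €12.82 = €6,122.82.
Total interest = total paid − principal = €6,122.82 − €5,320.00 = €802.82.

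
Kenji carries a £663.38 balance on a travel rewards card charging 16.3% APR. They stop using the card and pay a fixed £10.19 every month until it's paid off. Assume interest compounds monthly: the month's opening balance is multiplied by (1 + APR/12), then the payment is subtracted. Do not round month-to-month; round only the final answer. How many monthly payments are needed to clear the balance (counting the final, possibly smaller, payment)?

Monthly rate r = 16.3%/12 = 1.35833% = 0.0135833.
Recurrence: B ← B·(1+r) − £10.19.
Month 1: interest £9.01; balance after payment £662.20.
Month 2: interest £8.99; balance after payment £661.01.
Closed form: n = −ln(1 − rB₀/P)/ln(1+r) = −ln(0.11571)/ln(1.01358) ≈ 159.849, so the balance reaches zero during payment 160.

160 payments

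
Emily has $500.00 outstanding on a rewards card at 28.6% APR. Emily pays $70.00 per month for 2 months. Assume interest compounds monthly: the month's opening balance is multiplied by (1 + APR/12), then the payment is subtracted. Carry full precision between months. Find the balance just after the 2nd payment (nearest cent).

$382.45

Monthly rate r = 28.6%/12 = 2.38333% = 0.0238333.
Each month: B ← B·(1+r) − $70.00.
Month 1: interest $11.92; balance after payment $441.92.
Month 2: interest $10.53; balance after payment $382.45.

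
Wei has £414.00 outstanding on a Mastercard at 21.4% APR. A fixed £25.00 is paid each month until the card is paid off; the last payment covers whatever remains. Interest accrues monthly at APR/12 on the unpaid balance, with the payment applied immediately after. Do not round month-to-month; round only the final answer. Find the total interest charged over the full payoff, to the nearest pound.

Monthly rate r = 21.4%/12 = 1.78333% = 0.0178333.
Payoff takes n = ⌈−ln(1 − rB₀/P)/ln(1+r)⌉ = ⌈19.801⌉ = 20 payments; the last is £20.07.
Total paid = 19·£25.00 + £20.07 = £495.07.
Total interest = total paid − principal = £495.07 − £414.00 = £81.07.

£81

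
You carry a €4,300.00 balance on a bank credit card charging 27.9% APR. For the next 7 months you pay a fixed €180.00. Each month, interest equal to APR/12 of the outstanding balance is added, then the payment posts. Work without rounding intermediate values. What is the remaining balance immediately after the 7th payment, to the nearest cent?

€3,699.20

Monthly rate r = 27.9%/12 = 2.325% = 0.02325.
Each month: B ← B·(1+r) − €180.00.
Month 1: interest €99.97; balance after payment €4,219.98.
Month 2: interest €98.11; balance after payment €4,138.09.
Month 3: interest €96.21; balance after payment €4,054.30.
Month 4: interest €94.26; balance after payment €3,968.56.
Month 5: interest €92.27; balance after payment €3,880.83.
Month 6: interest €90.23; balance after payment €3,791.06.
Month 7: interest €88.14; balance after payment €3,699.20.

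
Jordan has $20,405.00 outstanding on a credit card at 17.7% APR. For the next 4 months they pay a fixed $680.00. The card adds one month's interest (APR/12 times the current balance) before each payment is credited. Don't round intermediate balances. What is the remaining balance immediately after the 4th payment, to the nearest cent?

$18,855.02

Monthly rate r = 17.7%/12 = 1.475% = 0.01475.
Each month: B ← B·(1+r) − $680.00.
Month 1: interest $300.97; balance after payment $20,025.97.
Month 2: interest $295.38; balance after payment $19,641.36.
Month 3: interest $289.71; balance after payment $19,251.07.
Month 4: interest $283.95; balance after payment $18,855.02.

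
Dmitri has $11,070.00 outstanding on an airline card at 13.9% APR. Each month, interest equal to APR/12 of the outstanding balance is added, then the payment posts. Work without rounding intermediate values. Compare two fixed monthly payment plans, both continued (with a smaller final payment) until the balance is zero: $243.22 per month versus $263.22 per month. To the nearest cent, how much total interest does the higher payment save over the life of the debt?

Monthly rate r = 13.9%/12 = 1.15833% = 0.0115833.
At $243.22/mo: n = ⌈−ln(1 − rB₀/P)/ln(1+r)⌉ = 66 payments (last $10.83); total interest = total paid − $11,070.00 = $4,750.13.
At $263.22/mo: 58 payments (last $258.65); total interest $4,192.19.
Interest saved = $4,750.13 − $4,192.19 = $557.94.

$557.94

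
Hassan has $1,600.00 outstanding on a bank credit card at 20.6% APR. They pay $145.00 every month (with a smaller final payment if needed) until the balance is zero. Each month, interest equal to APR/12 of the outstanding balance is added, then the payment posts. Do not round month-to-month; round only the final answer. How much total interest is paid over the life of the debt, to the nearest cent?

$189.34

Monthly rate r = 20.6%/12 = 1.71667% = 0.0171667.
Payoff takes n = ⌈−ln(1 − rB₀/P)/ln(1+r)⌉ = ⌈12.338⌉ = 13 payments; the last is $49.34.
Total paid = 12·$145.00 + $49.34 = $1,789.34.
Total interest = total paid − principal = $1,789.34 − $1,600.00 = $189.34.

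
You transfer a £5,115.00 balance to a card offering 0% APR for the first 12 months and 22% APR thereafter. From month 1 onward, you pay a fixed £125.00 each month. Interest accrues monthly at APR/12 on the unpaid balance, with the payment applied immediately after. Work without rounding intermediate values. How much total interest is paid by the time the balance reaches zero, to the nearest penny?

Promo months 1–12 at r₀ = 0%/12 = 0; months 13+ at r₁ = 22%/12 = 0.0183333.
After month 12 (no interest yet): B = £5,115.00 − 12·£125.00 = £3,615.00.
Then at r₁ with £125.00/mo: n₂ = −ln(1 − r₁·B/P)/ln(1+r₁) ≈ 41.58 → 42 more payments.
Total paid = 53·£125.00 + £73.13 = £6,698.13; interest = £6,698.13 − £5,115.00 = £1,583.13.

£1,583.13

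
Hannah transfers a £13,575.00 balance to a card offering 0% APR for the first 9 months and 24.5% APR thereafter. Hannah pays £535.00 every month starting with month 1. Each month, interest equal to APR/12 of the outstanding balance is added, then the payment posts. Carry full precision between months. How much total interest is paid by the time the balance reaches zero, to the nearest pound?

£2,012

Promo months 1–9 at r₀ = 0%/12 = 0; months 10+ at r₁ = 24.5%/12 = 0.0204167.
After month 9 (no interest yet): B = £13,575.00 − 9·£535.00 = £8,760.00.
Then at r₁ with £535.00/mo: n₂ = −ln(1 − r₁·B/P)/ln(1+r₁) ≈ 20.13 → 21 more payments.
Total paid = 29·£535.00 + £71.94 = £15,586.94; interest = £15,586.94 − £13,575.00 = £2,011.94.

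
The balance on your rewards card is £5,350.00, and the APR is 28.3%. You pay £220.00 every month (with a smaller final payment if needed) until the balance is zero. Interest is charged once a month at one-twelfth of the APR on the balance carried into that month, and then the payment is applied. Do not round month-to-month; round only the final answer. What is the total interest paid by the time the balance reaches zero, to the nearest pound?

£2,693

Monthly rate r = 28.3%/12 = 2.35833% = 0.0235833.
Payoff takes n = ⌈−ln(1 − rB₀/P)/ln(1+r)⌉ = ⌈36.558⌉ = 37 payments; the last is £123.41.
Total paid = 36·£220.00 + £123.41 = £8,043.41.
Total interest = total paid − principal = £8,043.41 − £5,350.00 = £2,693.41.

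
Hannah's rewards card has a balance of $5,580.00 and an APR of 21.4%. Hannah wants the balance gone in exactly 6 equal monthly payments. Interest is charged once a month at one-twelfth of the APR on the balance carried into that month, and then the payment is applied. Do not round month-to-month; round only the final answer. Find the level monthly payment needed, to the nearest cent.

$988.90

Monthly rate r = 21.4%/12 = 1.78333% = 0.0178333.
Level-payment amortization: P = B₀·r / (1 − (1+r)^(−n)) = 5580.00·0.0178333 / (1 − 1.01783^(−6)).
Denominator 1 − (1+r)^(−6) = 0.100626717.
P = 99.51 / 0.100626717 ≈ 988.90.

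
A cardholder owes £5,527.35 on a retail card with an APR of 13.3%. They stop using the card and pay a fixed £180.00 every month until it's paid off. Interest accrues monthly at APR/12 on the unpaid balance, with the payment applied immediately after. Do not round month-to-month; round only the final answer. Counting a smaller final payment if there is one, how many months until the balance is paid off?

Monthly rate r = 13.3%/12 = 1.10833% = 0.0110833.
Recurrence: B ← B·(1+r) − £180.00.
Month 1: interest £61.26; balance after payment £5,408.61.
Month 2: interest £59.95; balance after payment £5,288.56.
Closed form: n = −ln(1 − rB₀/P)/ln(1+r) = −ln(0.65966)/ln(1.01108) ≈ 37.744, so the balance reaches zero during payment 38.

38 months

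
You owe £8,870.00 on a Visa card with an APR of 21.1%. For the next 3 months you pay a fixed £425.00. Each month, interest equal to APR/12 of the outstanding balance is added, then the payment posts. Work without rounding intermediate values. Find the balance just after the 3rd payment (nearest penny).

£8,048.62

Monthly rate r = 21.1%/12 = 1.75833% = 0.0175833.
Each month: B ← B·(1+r) − £425.00.
Month 1: interest £155.96; balance after payment £8,600.96.
Month 2: interest £151.23; balance after payment £8,327.20.
Month 3: interest £146.42; balance after payment £8,048.62.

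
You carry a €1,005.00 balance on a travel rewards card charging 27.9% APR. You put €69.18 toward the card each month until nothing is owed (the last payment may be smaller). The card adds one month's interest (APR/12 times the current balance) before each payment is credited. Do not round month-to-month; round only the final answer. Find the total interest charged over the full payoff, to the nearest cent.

Monthly rate r = 27.9%/12 = 2.325% = 0.02325.
Payoff takes n = ⌈−ln(1 − rB₀/P)/ln(1+r)⌉ = ⌈17.931⌉ = 18 payments; the last is €64.47.
Total paid = 17·€69.18 + €64.47 = €1,240.53.
Total interest = total paid − principal = €1,240.53 − €1,005.00 = €235.53.

€235.53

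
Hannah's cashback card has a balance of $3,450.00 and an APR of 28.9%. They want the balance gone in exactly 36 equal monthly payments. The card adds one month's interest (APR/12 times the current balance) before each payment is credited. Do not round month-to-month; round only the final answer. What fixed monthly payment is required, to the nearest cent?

$144.39

Monthly rate r = 28.9%/12 = 2.40833% = 0.0240833.
Level-payment amortization: P = B₀·r / (1 − (1+r)^(−n)) = 3450.00·0.0240833 / (1 − 1.02408^(−36)).
Denominator 1 − (1+r)^(−36) = 0.575449589.
P = 83.0875 / 0.575449589 ≈ 144.39.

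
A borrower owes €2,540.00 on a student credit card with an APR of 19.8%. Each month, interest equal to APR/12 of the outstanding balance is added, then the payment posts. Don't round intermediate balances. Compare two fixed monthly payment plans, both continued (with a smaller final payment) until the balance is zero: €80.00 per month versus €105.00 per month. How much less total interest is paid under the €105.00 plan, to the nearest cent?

Monthly rate r = 19.8%/12 = 1.65% = 0.0165.
At €80.00/mo: n = ⌈−ln(1 − rB₀/P)/ln(1+r)⌉ = 46 payments (last €27.69); total interest = total paid − €2,540.00 = €1,087.69.
At €105.00/mo: 32 payments (last €13.39); total interest €728.39.
Interest saved = €1,087.69 − €728.39 = €359.30.

€359.30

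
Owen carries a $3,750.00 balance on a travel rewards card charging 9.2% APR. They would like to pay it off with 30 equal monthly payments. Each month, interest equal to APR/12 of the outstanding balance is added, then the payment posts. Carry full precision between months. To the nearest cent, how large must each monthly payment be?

$140.40

Monthly rate r = 9.2%/12 = 0.766667% = 0.00766667.
Level-payment amortization: P = B₀·r / (1 − (1+r)^(−n)) = 3750.00·0.00766667 / (1 − 1.00767^(−30)).
Denominator 1 − (1+r)^(−30) = 0.204769138.
P = 28.75 / 0.204769138 ≈ 140.40.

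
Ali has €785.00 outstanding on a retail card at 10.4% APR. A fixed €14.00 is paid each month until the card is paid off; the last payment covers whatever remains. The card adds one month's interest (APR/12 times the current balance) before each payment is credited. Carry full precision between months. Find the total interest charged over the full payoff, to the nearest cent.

Monthly rate r = 10.4%/12 = 0.866667% = 0.00866667.
Payoff takes n = ⌈−ln(1 − rB₀/P)/ln(1+r)⌉ = ⌈77.114⌉ = 78 payments; the last is €1.60.
Total paid = 77·€14.00 + €1.60 = €1,079.60.
Total interest = total paid − principal = €1,079.60 − €785.00 = €294.60.

€294.60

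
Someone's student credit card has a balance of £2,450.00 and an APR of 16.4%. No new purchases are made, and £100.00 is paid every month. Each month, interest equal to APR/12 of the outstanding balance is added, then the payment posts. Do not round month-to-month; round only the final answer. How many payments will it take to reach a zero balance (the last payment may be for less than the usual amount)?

Monthly rate r = 16.4%/12 = 1.36667% = 0.0136667.
Recurrence: B ← B·(1+r) − £100.00.
Month 1: interest £33.48; balance after payment £2,383.48.
Month 2: interest £32.57; balance after payment £2,316.06.
Closed form: n = −ln(1 − rB₀/P)/ln(1+r) = −ln(0.66517)/ln(1.01367) ≈ 30.036, so the balance reaches zero during payment 31.

31 months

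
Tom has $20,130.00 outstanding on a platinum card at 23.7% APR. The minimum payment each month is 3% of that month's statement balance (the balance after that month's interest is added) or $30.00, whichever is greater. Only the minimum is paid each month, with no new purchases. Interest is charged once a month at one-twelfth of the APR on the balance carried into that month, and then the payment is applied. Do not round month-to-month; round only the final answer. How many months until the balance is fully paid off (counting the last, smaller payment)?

331 months

Monthly rate r = 23.7%/12 = 1.975% = 0.01975.
While 3% of the post-interest balance exceeds $30.00, each month B ← (B·(1+r))·(1 − 0.03), i.e. B shrinks by the factor (1+r)·0.97 = 0.98916.
This holds for months 1–278. Entering month 279 the balance is $971.94; 3% of the post-interest balance is now below $30.00, so the flat $30.00 minimum applies from here.
From month 279 a fixed $30.00 at rate r clears $971.94 in 53 more payments. Total: 278 + 53 = 331 months.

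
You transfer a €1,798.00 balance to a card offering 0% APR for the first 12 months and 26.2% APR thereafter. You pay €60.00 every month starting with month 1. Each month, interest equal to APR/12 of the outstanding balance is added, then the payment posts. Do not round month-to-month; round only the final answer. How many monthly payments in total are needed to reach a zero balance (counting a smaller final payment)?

Promo months 1–12 at r₀ = 0%/12 = 0; months 13+ at r₁ = 26.2%/12 = 0.0218333.
After month 12 (no interest yet): B = €1,798.00 − 12·€60.00 = €1,078.00.
Then at r₁ with €60.00/mo: n₂ = −ln(1 − r₁·B/P)/ln(1+r₁) ≈ 23.06 → 24 more payments.

36 months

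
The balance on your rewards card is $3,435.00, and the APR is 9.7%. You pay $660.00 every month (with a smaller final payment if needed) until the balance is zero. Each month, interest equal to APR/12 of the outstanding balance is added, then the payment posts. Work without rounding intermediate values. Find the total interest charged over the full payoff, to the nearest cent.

$89.11

Monthly rate r = 9.7%/12 = 0.808333% = 0.00808333.
Payoff takes n = ⌈−ln(1 − rB₀/P)/ln(1+r)⌉ = ⌈5.339⌉ = 6 payments; the last is $224.11.
Total paid = 5·$660.00 + $224.11 = $3,524.11.
Total interest = total paid − principal = $3,524.11 − $3,435.00 = $89.11.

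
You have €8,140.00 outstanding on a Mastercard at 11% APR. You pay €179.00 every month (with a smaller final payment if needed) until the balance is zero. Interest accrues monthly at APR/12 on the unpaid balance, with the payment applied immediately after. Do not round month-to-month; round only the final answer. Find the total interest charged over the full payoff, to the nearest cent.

€2,439.64

Monthly rate r = 11%/12 = 0.916667% = 0.00916667.
Payoff takes n = ⌈−ln(1 − rB₀/P)/ln(1+r)⌉ = ⌈59.104⌉ = 60 payments; the last is €18.64.
Total paid = 59·€179.00 + €18.64 = €10,579.64.
Total interest = total paid − principal = €10,579.64 − €8,140.00 = €2,439.64.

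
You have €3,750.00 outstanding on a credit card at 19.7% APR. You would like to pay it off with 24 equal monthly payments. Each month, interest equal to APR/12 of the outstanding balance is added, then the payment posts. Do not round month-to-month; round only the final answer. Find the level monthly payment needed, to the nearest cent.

Monthly rate r = 19.7%/12 = 1.64167% = 0.0164167.
Level-payment amortization: P = B₀·r / (1 − (1+r)^(−n)) = 3750.00·0.0164167 / (1 − 1.01642^(−24)).
Denominator 1 − (1+r)^(−24) = 0.323485151.
P = 61.5625 / 0.323485151 ≈ 190.31.

€190.31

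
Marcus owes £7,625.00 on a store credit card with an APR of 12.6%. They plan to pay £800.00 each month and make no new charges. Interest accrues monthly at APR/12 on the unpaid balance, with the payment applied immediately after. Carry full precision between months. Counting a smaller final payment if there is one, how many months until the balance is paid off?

11 payments

Monthly rate r = 12.6%/12 = 1.05% = 0.0105.
Recurrence: B ← B·(1+r) − £800.00.
Month 1: interest £80.06; balance after payment £6,905.06.
Month 2: interest £72.50; balance after payment £6,177.57.
Closed form: n = −ln(1 − rB₀/P)/ln(1+r) = −ln(0.89992)/ln(1.0105) ≈ 10.095, so the balance reaches zero during payment 11.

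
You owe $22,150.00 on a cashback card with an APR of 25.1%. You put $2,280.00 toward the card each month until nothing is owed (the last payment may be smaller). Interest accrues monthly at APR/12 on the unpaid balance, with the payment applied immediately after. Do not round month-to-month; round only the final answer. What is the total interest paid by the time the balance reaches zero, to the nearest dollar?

$2,870

Monthly rate r = 25.1%/12 = 2.09167% = 0.0209167.
Payoff takes n = ⌈−ln(1 − rB₀/P)/ln(1+r)⌉ = ⌈10.973⌉ = 11 payments; the last is $2,219.59.
Total paid = 10·$2,280.00 + $2,219.59 = $25,019.59.
Total interest = total paid − principal = $25,019.59 − $22,150.00 = $2,869.59.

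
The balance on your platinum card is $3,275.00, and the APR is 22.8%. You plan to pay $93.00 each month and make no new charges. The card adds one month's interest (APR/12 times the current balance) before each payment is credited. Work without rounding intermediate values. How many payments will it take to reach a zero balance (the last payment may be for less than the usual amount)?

59 months

Monthly rate r = 22.8%/12 = 1.9% = 0.019.
Recurrence: B ← B·(1+r) − $93.00.
Month 1: interest $62.23; balance after payment $3,244.22.
Month 2: interest $61.64; balance after payment $3,212.87.
Closed form: n = −ln(1 − rB₀/P)/ln(1+r) = −ln(0.33091)/ln(1.019) ≈ 58.756, so the balance reaches zero during payment 59.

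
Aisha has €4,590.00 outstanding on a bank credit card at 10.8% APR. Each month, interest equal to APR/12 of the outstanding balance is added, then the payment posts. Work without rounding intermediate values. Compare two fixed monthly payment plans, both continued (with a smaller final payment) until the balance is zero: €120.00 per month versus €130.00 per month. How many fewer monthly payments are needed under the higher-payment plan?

5 fewer payments

Monthly rate r = 10.8%/12 = 0.9% = 0.009.
At €120.00/mo: n = ⌈−ln(1 − rB₀/P)/ln(1+r)⌉ = 48 payments (last €11.67); total interest = total paid − €4,590.00 = €1,061.67.
At €130.00/mo: 43 payments (last €88.32); total interest €958.32.
Payments saved = 48 − 43 = 5.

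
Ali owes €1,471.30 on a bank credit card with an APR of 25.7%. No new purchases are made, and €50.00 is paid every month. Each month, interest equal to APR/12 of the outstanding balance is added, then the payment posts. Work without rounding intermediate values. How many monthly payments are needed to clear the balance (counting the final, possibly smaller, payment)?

Monthly rate r = 25.7%/12 = 2.14167% = 0.0214167.
Recurrence: B ← B·(1+r) − €50.00.
Month 1: interest €31.51; balance after payment €1,452.81.
Month 2: interest €31.11; balance after payment €1,433.92.
Closed form: n = −ln(1 − rB₀/P)/ln(1+r) = −ln(0.36979)/ln(1.02142) ≈ 46.946, so the balance reaches zero during payment 47.

47 months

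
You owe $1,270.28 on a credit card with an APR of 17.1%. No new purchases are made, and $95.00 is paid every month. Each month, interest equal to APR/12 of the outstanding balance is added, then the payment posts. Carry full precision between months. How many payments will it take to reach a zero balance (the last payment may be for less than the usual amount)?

15 payments

Monthly rate r = 17.1%/12 = 1.425% = 0.01425.
Recurrence: B ← B·(1+r) − $95.00.
Month 1: interest $18.10; balance after payment $1,193.38.
Month 2: interest $17.01; balance after payment $1,115.39.
Closed form: n = −ln(1 − rB₀/P)/ln(1+r) = −ln(0.80946)/ln(1.01425) ≈ 14.940, so the balance reaches zero during payment 15.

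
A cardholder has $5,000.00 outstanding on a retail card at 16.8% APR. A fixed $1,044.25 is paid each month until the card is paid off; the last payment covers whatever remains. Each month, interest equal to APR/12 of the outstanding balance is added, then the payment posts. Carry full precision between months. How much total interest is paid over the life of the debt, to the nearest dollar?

Monthly rate r = 16.8%/12 = 1.4% = 0.014.
Payoff takes n = ⌈−ln(1 − rB₀/P)/ln(1+r)⌉ = ⌈4.991⌉ = 5 payments; the last is $1,034.68.
Total paid = 4·$1,044.25 + $1,034.68 = $5,211.68.
Total interest = total paid − principal = $5,211.68 − $5,000.00 = $211.68.

$212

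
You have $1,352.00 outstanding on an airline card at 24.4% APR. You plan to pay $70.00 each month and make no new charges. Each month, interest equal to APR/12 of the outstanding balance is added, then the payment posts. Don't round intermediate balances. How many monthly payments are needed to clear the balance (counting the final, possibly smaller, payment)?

Monthly rate r = 24.4%/12 = 2.03333% = 0.0203333.
Recurrence: B ← B·(1+r) − $70.00.
Month 1: interest $27.49; balance after payment $1,309.49.
Month 2: interest $26.63; balance after payment $1,266.12.
Closed form: n = −ln(1 − rB₀/P)/ln(1+r) = −ln(0.60728)/ln(1.02033) ≈ 24.778, so the balance reaches zero during payment 25.

25 payments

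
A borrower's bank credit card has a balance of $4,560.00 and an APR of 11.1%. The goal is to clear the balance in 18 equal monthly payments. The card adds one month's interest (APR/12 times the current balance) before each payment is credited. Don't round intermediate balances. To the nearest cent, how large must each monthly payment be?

$276.18

Monthly rate r = 11.1%/12 = 0.925% = 0.00925.
Level-payment amortization: P = B₀·r / (1 − (1+r)^(−n)) = 4560.00·0.00925 / (1 − 1.00925^(−18)).
Denominator 1 − (1+r)^(−18) = 0.152728975.
P = 42.18 / 0.152728975 ≈ 276.18.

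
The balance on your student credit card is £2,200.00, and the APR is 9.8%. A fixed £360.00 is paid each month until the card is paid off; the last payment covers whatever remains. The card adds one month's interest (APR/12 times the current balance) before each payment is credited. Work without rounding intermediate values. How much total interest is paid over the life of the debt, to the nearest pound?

£66

Monthly rate r = 9.8%/12 = 0.816667% = 0.00816667.
Payoff takes n = ⌈−ln(1 − rB₀/P)/ln(1+r)⌉ = ⌈6.294⌉ = 7 payments; the last is £106.30.
Total paid = 6·£360.00 + £106.30 = £2,266.30.
Total interest = total paid − principal = £2,266.30 − £2,200.00 = £66.30.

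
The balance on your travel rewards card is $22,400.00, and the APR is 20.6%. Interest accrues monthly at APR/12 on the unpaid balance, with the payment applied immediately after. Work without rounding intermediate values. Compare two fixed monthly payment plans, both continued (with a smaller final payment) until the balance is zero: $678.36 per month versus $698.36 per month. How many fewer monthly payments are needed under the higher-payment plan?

3 fewer payments

Monthly rate r = 20.6%/12 = 1.71667% = 0.0171667.
At $678.36/mo: n = ⌈−ln(1 − rB₀/P)/ln(1+r)⌉ = 50 payments (last $106.77); total interest = total paid − $22,400.00 = $10,946.41.
At $698.36/mo: 47 payments (last $694.60); total interest $10,419.16.
Payments saved = 50 − 47 = 3.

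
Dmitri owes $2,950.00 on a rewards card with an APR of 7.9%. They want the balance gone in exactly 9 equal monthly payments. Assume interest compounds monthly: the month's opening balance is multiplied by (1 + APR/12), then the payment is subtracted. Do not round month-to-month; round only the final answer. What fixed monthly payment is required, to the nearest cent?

$338.66

Monthly rate r = 7.9%/12 = 0.658333% = 0.00658333.
Level-payment amortization: P = B₀·r / (1 − (1+r)^(−n)) = 2950.00·0.00658333 / (1 − 1.00658^(−9)).
Denominator 1 − (1+r)^(−9) = 0.0573458518.
P = 19.4208 / 0.0573458518 ≈ 338.66.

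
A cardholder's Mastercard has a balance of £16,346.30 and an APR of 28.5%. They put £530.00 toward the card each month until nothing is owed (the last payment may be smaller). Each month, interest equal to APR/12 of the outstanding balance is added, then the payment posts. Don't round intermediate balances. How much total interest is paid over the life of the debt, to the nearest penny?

£13,429.02

Monthly rate r = 28.5%/12 = 2.375% = 0.02375.
Payoff takes n = ⌈−ln(1 − rB₀/P)/ln(1+r)⌉ = ⌈56.178⌉ = 57 payments; the last is £95.32.
Total paid = 56·£530.00 + £95.32 = £29,775.32.
Total interest = total paid − principal = £29,775.32 − £16,346.30 = £13,429.02.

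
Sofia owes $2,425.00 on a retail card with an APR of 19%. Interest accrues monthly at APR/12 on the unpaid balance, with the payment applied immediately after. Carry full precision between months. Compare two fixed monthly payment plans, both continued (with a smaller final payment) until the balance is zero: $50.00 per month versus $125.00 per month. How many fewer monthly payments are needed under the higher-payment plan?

69 fewer payments

Monthly rate r = 19%/12 = 1.58333% = 0.0158333.
At $50.00/mo: n = ⌈−ln(1 − rB₀/P)/ln(1+r)⌉ = 93 payments (last $49.03); total interest = total paid − $2,425.00 = $2,224.03.
At $125.00/mo: 24 payments (last $45.20); total interest $495.20.
Payments saved = 93 − 24 = 69.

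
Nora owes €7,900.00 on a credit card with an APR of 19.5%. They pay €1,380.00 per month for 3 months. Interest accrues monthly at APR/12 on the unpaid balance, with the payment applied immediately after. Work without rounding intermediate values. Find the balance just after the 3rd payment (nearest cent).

Monthly rate r = 19.5%/12 = 1.625% = 0.01625.
Each month: B ← B·(1+r) − €1,380.00.
Month 1: interest €128.38; balance after payment €6,648.38.
Month 2: interest €108.04; balance after payment €5,376.41.
Month 3: interest €87.37; balance after payment €4,083.78.

€4,083.78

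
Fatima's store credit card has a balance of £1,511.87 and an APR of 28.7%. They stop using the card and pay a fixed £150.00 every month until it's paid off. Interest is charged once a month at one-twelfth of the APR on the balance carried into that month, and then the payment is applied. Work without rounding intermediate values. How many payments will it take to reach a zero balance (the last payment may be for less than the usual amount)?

12 months

Monthly rate r = 28.7%/12 = 2.39167% = 0.0239167.
Recurrence: B ← B·(1+r) − £150.00.
Month 1: interest £36.16; balance after payment £1,398.03.
Month 2: interest £33.44; balance after payment £1,281.47.
Closed form: n = −ln(1 − rB₀/P)/ln(1+r) = −ln(0.75894)/ln(1.02392) ≈ 11.670, so the balance reaches zero during payment 12.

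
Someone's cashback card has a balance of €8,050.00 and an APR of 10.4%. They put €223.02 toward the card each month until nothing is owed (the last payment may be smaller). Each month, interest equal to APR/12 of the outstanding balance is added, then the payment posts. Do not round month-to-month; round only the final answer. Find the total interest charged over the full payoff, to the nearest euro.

€1,646

Monthly rate r = 10.4%/12 = 0.866667% = 0.00866667.
Payoff takes n = ⌈−ln(1 − rB₀/P)/ln(1+r)⌉ = ⌈43.476⌉ = 44 payments; the last is €106.41.
Total paid = 43·€223.02 + €106.41 = €9,696.27.
Total interest = total paid − principal = €9,696.27 − €8,050.00 = €1,646.27.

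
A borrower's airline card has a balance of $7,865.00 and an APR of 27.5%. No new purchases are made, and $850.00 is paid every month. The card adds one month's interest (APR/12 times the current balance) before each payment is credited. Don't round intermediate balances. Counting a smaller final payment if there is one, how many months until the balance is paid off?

11 months

Monthly rate r = 27.5%/12 = 2.29167% = 0.0229167.
Recurrence: B ← B·(1+r) − $850.00.
Month 1: interest $180.24; balance after payment $7,195.24.
Month 2: interest $164.89; balance after payment $6,510.13.
Closed form: n = −ln(1 − rB₀/P)/ln(1+r) = −ln(0.78795)/ln(1.02292) ≈ 10.518, so the balance reaches zero during payment 11.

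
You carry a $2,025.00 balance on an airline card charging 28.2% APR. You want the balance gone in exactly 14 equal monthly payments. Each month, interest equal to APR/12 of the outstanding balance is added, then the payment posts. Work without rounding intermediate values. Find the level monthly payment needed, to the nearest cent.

Monthly rate r = 28.2%/12 = 2.35% = 0.0235.
Level-payment amortization: P = B₀·r / (1 − (1+r)^(−n)) = 2025.00·0.0235 / (1 − 1.0235^(−14)).
Denominator 1 − (1+r)^(−14) = 0.277612634.
P = 47.5875 / 0.277612634 ≈ 171.42.

$171.42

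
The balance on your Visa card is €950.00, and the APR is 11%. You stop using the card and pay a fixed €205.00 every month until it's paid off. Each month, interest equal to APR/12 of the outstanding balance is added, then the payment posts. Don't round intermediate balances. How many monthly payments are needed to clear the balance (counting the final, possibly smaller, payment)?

Monthly rate r = 11%/12 = 0.916667% = 0.00916667.
Recurrence: B ← B·(1+r) − €205.00.
Month 1: interest €8.71; balance after payment €753.71.
Month 2: interest €6.91; balance after payment €555.62.
Month 3: interest €5.09; balance after payment €355.71.
Month 4: interest €3.26; balance after payment €153.97.
Month 5: interest €1.41; balance after payment €0.00.

5 months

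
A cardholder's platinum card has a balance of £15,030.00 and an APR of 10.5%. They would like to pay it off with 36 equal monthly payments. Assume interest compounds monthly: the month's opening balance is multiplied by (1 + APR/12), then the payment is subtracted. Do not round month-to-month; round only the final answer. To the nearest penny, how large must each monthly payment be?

Monthly rate r = 10.5%/12 = 0.875% = 0.00875.
Level-payment amortization: P = B₀·r / (1 − (1+r)^(−n)) = 15030.00·0.00875 / (1 − 1.00875^(−36)).
Denominator 1 − (1+r)^(−36) = 0.269210529.
P = 131.513 / 0.269210529 ≈ 488.51.

£488.51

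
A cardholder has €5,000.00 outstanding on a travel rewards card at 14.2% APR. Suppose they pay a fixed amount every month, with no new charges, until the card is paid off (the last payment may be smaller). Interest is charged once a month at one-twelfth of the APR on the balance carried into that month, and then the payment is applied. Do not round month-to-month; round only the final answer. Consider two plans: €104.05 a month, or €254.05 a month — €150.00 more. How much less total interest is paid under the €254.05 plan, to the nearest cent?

Monthly rate r = 14.2%/12 = 1.18333% = 0.0118333.
At €104.05/mo: n = ⌈−ln(1 − rB₀/P)/ln(1+r)⌉ = 72 payments (last €49.42); total interest = total paid − €5,000.00 = €2,436.97.
At €254.05/mo: 23 payments (last €136.96); total interest €726.06.
Interest saved = €2,436.97 − €726.06 = €1,710.91.

€1,710.91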